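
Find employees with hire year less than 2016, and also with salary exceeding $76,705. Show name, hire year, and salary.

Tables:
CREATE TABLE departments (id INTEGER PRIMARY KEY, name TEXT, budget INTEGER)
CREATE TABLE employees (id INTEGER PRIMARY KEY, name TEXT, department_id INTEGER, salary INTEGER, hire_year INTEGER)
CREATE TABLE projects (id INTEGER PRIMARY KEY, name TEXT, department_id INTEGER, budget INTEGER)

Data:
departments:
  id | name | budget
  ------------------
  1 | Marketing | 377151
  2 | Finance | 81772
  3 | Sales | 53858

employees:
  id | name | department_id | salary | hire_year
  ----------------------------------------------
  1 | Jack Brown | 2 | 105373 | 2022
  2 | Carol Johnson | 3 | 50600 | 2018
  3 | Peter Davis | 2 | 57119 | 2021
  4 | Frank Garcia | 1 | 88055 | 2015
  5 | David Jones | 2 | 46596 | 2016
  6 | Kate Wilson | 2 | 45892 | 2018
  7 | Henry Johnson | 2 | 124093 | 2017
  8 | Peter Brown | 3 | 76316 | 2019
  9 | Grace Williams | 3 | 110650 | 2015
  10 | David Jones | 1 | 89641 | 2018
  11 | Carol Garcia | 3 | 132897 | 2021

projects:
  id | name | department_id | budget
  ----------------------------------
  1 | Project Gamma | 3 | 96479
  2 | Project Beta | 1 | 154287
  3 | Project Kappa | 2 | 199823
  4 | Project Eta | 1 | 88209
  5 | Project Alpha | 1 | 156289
SELECT name, hire_year, salary FROM employees WHERE hire_year < 2016 AND salary > 76705

Execution result:
name | hire_year | salary
Frank Garcia | 2015 | 88055
Grace Williams | 2015 | 110650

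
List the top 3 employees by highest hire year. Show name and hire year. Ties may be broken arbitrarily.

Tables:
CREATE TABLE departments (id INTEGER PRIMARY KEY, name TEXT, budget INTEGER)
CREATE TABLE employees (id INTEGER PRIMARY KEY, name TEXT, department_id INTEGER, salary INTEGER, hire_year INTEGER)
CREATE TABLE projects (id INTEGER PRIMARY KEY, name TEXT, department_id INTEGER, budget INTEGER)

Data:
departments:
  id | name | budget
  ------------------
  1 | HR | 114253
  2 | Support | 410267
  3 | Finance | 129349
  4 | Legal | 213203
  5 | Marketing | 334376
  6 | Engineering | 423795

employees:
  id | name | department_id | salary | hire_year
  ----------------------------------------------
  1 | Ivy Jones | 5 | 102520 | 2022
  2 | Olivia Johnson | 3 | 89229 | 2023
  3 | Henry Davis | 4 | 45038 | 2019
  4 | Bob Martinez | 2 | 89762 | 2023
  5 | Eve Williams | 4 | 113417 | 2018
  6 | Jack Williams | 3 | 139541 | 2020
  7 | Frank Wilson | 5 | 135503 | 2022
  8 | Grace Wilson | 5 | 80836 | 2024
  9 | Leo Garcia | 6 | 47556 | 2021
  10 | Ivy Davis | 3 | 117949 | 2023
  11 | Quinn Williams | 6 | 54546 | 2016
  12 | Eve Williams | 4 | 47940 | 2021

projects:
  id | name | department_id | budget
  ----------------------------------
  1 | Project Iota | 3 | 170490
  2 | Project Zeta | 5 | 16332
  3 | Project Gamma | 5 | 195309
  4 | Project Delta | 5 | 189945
SELECT name, hire_year FROM employees ORDER BY hire_year DESC LIMIT 3

Execution result:
name | hire_year
Grace Wilson | 2024
Olivia Johnson | 2023
Bob Martinez | 2023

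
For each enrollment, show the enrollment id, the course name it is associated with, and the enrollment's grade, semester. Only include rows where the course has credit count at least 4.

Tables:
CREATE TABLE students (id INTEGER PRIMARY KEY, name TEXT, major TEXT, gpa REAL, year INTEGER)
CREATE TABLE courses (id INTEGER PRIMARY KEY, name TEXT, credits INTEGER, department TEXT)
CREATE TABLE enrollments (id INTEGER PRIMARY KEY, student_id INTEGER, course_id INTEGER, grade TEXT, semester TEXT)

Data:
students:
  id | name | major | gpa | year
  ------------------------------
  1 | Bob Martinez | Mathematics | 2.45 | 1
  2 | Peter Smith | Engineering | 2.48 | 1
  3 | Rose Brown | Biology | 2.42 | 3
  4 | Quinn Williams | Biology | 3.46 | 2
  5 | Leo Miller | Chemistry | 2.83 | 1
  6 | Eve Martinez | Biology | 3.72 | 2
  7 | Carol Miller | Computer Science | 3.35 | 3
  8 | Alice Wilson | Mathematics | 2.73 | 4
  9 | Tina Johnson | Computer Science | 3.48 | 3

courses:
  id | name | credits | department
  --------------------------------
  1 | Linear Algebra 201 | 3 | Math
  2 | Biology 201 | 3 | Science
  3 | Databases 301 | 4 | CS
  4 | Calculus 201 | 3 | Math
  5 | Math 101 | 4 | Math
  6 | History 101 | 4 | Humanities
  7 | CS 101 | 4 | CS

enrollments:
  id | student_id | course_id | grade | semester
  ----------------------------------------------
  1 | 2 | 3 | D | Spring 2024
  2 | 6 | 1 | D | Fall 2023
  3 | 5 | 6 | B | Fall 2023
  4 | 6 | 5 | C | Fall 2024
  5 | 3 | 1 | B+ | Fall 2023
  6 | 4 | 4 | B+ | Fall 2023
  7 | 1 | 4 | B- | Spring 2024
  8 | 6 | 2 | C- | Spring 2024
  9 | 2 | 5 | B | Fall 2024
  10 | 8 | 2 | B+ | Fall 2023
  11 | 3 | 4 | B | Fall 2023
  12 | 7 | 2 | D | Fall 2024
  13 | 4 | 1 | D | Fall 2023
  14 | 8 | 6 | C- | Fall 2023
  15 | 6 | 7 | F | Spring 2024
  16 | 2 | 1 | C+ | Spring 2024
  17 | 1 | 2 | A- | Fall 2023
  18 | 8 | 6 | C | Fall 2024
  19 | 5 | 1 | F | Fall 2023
SELECT c.id, p.name AS course, c.grade, c.semester FROM enrollments c JOIN courses p ON c.course_id = p.id WHERE p.credits >= 4

Execution result:
id | course | grade | semester
1 | Databases 301 | D | Spring 2024
3 | History 101 | B | Fall 2023
4 | Math 101 | C | Fall 2024
9 | Math 101 | B | Fall 2024
14 | History 101 | C- | Fall 2023
15 | CS 101 | F | Spring 2024
18 | History 101 | C | Fall 2024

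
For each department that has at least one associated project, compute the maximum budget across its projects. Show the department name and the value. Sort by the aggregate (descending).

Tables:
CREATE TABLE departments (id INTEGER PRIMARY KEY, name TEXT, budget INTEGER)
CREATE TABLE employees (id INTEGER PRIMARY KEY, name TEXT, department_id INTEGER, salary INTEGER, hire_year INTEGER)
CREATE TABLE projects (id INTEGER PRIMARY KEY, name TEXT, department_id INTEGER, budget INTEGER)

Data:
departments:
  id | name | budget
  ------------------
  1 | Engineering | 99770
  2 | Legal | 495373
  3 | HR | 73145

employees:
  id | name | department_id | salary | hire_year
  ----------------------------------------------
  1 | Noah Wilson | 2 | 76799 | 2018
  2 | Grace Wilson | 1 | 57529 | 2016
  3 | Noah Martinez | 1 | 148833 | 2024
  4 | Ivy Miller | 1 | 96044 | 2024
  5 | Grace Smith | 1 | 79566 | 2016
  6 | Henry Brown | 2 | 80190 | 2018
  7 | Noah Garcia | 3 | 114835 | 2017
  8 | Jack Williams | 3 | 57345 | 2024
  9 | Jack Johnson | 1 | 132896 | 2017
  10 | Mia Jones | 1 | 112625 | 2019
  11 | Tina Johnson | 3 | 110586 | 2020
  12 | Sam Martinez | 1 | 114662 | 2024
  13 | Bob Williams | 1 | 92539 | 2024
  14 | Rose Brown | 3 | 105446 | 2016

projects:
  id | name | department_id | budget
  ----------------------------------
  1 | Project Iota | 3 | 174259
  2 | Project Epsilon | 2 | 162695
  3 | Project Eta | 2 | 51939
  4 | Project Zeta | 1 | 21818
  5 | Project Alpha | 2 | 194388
SELECT p.name, MAX(c.budget) AS max_budget FROM projects c JOIN departments p ON c.department_id = p.id GROUP BY p.id, p.name ORDER BY max_budget DESC

Execution result:
name | max_budget
Legal | 194388
HR | 174259
Engineering | 21818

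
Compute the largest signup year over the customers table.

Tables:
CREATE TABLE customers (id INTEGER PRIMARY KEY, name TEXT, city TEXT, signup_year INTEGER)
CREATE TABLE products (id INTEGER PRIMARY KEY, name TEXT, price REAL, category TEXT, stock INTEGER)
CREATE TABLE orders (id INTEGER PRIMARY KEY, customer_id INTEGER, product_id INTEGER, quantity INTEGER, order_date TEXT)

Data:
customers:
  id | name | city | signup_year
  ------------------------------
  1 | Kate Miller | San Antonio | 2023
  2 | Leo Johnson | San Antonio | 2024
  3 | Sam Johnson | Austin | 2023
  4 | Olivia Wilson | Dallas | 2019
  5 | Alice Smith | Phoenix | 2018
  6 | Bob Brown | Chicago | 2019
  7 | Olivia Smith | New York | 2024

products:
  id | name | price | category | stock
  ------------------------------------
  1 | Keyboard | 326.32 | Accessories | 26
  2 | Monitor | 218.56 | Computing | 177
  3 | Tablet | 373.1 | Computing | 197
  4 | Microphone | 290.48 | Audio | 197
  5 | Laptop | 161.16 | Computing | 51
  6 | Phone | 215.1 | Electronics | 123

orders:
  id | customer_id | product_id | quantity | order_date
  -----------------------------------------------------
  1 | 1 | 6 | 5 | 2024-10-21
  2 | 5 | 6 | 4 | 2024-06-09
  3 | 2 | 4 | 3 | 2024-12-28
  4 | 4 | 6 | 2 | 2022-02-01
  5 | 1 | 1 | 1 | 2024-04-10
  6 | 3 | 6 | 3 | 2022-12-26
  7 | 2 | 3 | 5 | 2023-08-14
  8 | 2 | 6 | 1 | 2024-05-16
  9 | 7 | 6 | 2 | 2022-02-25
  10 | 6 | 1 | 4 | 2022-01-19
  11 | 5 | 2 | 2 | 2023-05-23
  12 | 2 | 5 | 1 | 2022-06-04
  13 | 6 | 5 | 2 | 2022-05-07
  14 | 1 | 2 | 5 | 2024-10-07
SELECT MAX(signup_year) FROM customers

Execution result:
2024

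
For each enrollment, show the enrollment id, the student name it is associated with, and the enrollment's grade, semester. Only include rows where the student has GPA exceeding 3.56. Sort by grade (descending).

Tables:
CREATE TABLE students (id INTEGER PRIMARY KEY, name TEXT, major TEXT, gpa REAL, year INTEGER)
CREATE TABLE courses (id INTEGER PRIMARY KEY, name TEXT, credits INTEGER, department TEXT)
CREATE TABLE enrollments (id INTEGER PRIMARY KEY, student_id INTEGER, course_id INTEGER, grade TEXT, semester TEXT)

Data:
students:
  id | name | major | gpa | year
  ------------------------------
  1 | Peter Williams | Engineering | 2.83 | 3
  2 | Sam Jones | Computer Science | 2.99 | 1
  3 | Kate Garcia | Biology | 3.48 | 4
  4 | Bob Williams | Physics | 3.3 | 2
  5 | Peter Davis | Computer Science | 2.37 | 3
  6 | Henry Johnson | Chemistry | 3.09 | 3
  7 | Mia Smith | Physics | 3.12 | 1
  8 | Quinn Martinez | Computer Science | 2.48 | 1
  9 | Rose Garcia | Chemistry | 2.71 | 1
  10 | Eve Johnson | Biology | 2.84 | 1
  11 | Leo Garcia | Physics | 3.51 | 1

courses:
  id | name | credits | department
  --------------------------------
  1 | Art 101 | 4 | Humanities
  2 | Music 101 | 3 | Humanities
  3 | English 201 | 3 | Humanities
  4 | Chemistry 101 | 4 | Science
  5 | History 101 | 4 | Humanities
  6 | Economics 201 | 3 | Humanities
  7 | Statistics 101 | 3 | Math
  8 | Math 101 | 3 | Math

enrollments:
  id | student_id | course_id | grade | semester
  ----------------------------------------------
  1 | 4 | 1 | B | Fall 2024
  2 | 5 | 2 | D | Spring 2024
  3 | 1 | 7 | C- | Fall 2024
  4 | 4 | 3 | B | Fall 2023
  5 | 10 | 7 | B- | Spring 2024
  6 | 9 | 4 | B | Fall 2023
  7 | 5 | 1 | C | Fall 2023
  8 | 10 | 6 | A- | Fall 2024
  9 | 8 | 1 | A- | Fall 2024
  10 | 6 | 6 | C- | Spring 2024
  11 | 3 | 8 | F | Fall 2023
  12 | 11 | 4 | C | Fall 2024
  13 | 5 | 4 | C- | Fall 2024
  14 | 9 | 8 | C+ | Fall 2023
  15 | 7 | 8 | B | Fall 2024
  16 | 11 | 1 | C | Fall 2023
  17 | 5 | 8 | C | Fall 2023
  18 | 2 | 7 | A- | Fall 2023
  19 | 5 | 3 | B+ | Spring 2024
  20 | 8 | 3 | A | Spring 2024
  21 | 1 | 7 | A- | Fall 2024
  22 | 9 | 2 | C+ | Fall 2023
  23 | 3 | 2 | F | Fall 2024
SELECT c.id, p.name AS student, c.grade, c.semester FROM enrollments c JOIN students p ON c.student_id = p.id WHERE p.gpa > 3.56 ORDER BY c.grade DESC

Execution result:
(no rows)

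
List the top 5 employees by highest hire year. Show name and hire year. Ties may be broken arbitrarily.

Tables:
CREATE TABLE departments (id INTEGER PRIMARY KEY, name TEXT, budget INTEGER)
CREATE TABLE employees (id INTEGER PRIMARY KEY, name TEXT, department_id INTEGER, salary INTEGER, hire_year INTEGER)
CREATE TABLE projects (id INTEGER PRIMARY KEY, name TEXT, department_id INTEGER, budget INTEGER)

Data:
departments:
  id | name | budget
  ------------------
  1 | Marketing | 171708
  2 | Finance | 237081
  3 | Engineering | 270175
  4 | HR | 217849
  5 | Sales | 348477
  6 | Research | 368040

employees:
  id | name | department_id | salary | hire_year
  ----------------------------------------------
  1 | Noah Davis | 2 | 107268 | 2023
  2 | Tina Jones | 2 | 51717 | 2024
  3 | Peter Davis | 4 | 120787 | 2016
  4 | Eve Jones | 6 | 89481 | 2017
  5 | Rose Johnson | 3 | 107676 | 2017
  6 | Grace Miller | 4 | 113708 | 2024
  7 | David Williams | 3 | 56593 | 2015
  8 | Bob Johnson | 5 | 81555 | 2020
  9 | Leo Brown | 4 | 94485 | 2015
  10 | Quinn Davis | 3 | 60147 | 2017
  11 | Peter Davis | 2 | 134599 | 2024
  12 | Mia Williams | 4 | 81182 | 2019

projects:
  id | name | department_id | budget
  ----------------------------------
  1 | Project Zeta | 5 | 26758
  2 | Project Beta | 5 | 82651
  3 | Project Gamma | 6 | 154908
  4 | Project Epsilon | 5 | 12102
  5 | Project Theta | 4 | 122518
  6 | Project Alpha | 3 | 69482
SELECT name, hire_year FROM employees ORDER BY hire_year DESC LIMIT 5

Execution result:
name | hire_year
Tina Jones | 2024
Grace Miller | 2024
Peter Davis | 2024
Noah Davis | 2023
Bob Johnson | 2020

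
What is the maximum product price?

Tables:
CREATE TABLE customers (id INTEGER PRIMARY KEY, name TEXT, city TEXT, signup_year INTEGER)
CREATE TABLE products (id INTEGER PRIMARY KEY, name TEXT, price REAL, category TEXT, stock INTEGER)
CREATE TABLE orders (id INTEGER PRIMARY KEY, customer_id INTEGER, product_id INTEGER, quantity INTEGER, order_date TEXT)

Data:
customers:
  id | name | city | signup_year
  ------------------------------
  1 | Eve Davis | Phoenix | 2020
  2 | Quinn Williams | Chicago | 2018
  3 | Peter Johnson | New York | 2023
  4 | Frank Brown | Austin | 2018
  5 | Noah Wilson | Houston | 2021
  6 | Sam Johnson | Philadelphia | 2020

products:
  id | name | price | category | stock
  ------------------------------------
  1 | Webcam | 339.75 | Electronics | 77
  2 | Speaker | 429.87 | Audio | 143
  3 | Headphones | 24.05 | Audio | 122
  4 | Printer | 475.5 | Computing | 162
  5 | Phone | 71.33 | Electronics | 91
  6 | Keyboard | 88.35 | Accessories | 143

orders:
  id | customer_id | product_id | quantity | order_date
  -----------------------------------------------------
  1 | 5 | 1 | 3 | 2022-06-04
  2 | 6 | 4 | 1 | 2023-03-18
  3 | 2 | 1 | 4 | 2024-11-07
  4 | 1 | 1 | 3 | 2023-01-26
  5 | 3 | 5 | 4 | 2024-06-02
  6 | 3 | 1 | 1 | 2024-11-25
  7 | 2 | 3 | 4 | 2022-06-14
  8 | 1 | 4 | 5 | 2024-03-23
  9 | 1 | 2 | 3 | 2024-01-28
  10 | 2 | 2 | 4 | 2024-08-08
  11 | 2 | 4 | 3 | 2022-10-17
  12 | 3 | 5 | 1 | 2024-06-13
SELECT MAX(price) FROM products

Execution result:
475.50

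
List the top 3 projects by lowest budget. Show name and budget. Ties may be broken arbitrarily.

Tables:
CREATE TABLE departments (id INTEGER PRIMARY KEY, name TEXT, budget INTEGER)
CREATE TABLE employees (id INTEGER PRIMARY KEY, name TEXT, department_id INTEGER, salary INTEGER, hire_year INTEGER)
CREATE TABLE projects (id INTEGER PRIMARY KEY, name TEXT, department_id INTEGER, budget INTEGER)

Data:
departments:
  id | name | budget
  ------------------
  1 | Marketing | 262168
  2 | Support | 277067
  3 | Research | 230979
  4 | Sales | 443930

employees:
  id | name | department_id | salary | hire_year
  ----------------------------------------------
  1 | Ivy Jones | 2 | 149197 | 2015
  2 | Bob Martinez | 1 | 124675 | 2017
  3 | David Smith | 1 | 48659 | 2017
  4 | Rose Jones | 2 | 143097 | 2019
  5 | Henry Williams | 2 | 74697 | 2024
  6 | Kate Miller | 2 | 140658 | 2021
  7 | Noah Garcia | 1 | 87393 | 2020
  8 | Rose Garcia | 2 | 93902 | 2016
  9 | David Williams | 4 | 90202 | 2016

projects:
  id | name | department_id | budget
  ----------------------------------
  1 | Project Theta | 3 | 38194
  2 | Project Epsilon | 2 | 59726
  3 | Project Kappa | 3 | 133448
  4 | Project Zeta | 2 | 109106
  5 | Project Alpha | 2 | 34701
SELECT name, budget FROM projects ORDER BY budget ASC LIMIT 3

Execution result:
name | budget
Project Alpha | 34701
Project Theta | 38194
Project Epsilon | 59726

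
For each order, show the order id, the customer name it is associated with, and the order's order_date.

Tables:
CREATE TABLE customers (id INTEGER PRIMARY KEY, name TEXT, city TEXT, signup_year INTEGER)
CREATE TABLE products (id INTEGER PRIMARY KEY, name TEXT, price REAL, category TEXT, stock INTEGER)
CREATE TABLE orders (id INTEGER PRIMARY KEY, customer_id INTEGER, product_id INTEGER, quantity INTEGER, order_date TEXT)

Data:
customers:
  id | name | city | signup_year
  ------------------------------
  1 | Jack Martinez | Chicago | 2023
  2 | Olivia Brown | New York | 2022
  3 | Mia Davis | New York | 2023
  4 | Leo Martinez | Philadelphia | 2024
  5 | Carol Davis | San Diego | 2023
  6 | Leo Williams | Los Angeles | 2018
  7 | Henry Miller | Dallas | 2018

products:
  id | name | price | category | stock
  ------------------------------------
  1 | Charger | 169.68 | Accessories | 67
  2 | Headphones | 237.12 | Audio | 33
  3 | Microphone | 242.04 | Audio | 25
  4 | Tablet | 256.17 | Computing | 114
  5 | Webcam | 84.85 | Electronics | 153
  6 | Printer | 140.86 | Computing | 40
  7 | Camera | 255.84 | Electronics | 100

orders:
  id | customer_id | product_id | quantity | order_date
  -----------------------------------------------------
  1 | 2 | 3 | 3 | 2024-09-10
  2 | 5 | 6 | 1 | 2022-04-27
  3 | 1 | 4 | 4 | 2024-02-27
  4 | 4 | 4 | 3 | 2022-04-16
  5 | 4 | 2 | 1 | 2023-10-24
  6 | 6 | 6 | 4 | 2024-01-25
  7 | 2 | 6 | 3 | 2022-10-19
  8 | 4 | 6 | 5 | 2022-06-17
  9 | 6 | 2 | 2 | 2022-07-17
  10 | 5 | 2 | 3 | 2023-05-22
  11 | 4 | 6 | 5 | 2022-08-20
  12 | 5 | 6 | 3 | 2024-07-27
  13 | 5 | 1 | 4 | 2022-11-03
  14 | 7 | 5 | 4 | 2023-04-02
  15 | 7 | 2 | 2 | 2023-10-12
SELECT c.id, p.name AS customer, c.order_date FROM orders c JOIN customers p ON c.customer_id = p.id

Execution result:
id | customer | order_date
1 | Olivia Brown | 2024-09-10
2 | Carol Davis | 2022-04-27
3 | Jack Martinez | 2024-02-27
4 | Leo Martinez | 2022-04-16
5 | Leo Martinez | 2023-10-24
6 | Leo Williams | 2024-01-25
7 | Olivia Brown | 2022-10-19
8 | Leo Martinez | 2022-06-17
9 | Leo Williams | 2022-07-17
10 | Carol Davis | 2023-05-22
11 | Leo Martinez | 2022-08-20
12 | Carol Davis | 2024-07-27
13 | Carol Davis | 2022-11-03
14 | Henry Miller | 2023-04-02
15 | Henry Miller | 2023-10-12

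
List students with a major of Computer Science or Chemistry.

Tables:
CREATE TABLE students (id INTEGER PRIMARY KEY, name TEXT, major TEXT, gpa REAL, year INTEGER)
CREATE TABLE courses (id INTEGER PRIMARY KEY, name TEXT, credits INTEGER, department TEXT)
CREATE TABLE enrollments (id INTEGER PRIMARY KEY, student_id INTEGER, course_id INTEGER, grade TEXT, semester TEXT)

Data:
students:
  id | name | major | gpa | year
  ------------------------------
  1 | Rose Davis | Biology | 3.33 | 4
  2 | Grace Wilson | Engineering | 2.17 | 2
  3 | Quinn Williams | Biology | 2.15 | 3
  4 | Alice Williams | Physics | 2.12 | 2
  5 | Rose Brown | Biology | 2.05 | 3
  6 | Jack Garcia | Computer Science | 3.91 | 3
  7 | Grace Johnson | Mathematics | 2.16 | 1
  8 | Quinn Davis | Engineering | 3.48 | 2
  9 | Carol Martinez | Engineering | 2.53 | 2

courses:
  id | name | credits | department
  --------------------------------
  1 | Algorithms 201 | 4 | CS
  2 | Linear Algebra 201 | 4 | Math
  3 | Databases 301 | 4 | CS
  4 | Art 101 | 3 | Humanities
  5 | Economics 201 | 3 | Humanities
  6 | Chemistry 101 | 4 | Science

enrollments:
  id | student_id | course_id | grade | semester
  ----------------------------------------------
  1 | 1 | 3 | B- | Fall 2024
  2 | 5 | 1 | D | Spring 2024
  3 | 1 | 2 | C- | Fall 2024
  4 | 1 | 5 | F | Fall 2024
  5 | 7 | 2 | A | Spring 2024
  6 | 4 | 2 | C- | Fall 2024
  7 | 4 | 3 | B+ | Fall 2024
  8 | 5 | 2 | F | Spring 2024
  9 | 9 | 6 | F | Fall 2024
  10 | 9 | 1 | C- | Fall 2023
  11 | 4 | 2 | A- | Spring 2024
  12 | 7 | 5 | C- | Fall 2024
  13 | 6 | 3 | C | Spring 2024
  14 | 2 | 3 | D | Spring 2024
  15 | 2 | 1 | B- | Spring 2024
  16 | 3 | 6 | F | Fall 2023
SELECT name, major FROM students WHERE major IN ('Computer Science', 'Chemistry')

Execution result:
name | major
Jack Garcia | Computer Science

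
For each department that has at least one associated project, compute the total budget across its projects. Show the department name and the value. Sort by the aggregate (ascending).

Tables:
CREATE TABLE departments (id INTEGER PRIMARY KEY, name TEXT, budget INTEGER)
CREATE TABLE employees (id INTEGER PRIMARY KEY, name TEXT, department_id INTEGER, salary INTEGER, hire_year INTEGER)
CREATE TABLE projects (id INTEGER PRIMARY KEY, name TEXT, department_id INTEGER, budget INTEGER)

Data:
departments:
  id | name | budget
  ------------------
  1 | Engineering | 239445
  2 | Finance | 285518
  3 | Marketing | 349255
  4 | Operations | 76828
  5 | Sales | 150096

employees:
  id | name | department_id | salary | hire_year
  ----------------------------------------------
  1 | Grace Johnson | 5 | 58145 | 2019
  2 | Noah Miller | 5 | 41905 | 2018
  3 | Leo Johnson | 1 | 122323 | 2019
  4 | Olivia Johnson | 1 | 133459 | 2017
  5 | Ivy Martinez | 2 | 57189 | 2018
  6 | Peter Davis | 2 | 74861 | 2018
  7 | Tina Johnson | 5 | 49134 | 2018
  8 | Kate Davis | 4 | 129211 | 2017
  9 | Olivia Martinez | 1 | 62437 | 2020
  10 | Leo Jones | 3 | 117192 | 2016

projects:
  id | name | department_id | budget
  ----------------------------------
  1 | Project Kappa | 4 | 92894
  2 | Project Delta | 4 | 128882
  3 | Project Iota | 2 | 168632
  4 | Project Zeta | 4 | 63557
SELECT p.name, SUM(c.budget) AS sum_budget FROM projects c JOIN departments p ON c.department_id = p.id GROUP BY p.id, p.name ORDER BY sum_budget ASC

Execution result:
name | sum_budget
Finance | 168632
Operations | 285333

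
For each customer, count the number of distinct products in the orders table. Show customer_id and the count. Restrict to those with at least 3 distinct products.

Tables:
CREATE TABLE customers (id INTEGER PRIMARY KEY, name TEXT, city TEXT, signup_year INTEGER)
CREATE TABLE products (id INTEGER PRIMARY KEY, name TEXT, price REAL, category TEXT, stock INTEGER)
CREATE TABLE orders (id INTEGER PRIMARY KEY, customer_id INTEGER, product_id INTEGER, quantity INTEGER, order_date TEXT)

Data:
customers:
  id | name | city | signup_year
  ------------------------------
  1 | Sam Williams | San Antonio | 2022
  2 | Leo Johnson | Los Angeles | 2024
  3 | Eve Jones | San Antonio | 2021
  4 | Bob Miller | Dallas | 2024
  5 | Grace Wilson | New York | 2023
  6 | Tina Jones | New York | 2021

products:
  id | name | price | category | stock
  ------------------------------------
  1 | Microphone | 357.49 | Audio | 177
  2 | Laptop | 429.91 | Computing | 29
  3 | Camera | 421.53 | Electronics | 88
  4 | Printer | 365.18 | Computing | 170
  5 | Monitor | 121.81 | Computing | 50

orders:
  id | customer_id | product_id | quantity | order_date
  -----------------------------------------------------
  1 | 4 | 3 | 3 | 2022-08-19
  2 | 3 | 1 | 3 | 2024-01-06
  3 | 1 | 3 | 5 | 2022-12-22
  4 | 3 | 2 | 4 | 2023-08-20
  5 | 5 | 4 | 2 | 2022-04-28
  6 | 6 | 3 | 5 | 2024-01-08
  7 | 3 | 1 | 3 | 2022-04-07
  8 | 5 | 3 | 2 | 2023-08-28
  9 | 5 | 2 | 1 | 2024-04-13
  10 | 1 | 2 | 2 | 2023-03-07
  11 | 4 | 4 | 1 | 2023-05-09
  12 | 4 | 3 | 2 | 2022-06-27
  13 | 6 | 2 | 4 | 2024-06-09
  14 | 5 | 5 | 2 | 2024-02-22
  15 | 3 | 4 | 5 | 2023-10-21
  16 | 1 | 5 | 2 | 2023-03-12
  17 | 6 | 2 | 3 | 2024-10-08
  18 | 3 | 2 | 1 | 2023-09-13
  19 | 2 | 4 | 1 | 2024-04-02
SELECT customer_id, COUNT(DISTINCT product_id) AS distinct_product_count FROM orders GROUP BY customer_id HAVING COUNT(DISTINCT product_id) >= 3

Execution result:
customer_id | distinct_product_count
1 | 3
3 | 3
5 | 4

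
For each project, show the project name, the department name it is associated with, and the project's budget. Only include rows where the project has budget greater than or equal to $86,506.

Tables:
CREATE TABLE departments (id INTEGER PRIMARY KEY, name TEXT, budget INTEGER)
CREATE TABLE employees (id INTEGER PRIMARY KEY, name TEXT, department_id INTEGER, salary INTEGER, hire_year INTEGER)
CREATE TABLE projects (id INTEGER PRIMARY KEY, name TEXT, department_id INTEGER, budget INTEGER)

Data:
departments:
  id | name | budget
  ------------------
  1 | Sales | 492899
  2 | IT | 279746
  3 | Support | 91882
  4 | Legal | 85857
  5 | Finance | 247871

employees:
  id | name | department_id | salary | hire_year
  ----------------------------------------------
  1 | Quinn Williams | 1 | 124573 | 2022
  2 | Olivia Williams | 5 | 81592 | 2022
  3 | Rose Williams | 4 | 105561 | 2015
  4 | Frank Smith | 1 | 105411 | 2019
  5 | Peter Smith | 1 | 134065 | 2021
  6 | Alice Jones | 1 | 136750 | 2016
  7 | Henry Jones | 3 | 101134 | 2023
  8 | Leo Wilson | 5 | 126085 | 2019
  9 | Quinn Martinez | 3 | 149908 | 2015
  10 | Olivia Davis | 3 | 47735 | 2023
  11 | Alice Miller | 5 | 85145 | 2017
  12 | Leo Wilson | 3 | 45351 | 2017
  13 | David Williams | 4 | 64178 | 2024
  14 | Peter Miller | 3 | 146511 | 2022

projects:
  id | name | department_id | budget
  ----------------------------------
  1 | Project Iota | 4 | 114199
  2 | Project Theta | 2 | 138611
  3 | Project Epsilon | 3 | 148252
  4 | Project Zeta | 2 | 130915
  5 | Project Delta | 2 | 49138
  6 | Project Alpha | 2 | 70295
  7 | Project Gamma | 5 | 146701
SELECT c.name, p.name AS department, c.budget FROM projects c JOIN departments p ON c.department_id = p.id WHERE c.budget >= 86506

Execution result:
name | department | budget
Project Iota | Legal | 114199
Project Theta | IT | 138611
Project Epsilon | Support | 148252
Project Zeta | IT | 130915
Project Gamma | Finance | 146701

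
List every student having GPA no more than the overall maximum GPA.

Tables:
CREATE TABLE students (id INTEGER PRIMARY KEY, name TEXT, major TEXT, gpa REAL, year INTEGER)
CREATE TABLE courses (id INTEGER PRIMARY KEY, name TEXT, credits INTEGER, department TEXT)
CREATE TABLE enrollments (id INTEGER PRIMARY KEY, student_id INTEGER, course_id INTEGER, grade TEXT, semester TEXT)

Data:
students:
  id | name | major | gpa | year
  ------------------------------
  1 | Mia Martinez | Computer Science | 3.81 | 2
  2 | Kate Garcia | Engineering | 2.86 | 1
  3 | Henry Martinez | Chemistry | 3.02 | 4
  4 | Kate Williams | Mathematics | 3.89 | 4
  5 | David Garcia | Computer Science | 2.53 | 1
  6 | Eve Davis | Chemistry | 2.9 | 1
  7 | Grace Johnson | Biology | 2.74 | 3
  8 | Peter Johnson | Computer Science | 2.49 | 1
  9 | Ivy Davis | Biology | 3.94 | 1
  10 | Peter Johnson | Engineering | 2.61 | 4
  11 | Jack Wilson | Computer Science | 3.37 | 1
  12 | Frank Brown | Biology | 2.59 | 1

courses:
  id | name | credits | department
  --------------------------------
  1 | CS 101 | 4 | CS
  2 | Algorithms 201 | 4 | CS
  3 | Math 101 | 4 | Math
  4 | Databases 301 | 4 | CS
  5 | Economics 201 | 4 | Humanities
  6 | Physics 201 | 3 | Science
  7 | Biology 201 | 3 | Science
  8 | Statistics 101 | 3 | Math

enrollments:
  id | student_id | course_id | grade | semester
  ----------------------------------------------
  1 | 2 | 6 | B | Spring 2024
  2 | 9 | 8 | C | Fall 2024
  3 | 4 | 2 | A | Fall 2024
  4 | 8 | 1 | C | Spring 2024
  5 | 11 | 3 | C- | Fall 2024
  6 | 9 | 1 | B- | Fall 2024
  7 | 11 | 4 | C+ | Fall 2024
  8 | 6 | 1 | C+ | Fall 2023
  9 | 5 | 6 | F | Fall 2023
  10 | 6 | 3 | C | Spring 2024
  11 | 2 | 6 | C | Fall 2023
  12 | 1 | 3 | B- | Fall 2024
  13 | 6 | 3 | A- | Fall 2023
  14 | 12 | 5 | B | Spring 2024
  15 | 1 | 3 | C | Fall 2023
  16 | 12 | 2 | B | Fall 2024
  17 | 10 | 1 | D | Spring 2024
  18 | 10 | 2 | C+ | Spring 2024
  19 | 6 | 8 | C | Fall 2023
SELECT name, gpa FROM students WHERE gpa <= (SELECT MAX(gpa) FROM students)

Execution result:
name | gpa
Mia Martinez | 3.81
Kate Garcia | 2.86
Henry Martinez | 3.02
Kate Williams | 3.89
David Garcia | 2.53
Eve Davis | 2.90
Grace Johnson | 2.74
Peter Johnson | 2.49
Ivy Davis | 3.94
Peter Johnson | 2.61
Jack Wilson | 3.37
Frank Brown | 2.59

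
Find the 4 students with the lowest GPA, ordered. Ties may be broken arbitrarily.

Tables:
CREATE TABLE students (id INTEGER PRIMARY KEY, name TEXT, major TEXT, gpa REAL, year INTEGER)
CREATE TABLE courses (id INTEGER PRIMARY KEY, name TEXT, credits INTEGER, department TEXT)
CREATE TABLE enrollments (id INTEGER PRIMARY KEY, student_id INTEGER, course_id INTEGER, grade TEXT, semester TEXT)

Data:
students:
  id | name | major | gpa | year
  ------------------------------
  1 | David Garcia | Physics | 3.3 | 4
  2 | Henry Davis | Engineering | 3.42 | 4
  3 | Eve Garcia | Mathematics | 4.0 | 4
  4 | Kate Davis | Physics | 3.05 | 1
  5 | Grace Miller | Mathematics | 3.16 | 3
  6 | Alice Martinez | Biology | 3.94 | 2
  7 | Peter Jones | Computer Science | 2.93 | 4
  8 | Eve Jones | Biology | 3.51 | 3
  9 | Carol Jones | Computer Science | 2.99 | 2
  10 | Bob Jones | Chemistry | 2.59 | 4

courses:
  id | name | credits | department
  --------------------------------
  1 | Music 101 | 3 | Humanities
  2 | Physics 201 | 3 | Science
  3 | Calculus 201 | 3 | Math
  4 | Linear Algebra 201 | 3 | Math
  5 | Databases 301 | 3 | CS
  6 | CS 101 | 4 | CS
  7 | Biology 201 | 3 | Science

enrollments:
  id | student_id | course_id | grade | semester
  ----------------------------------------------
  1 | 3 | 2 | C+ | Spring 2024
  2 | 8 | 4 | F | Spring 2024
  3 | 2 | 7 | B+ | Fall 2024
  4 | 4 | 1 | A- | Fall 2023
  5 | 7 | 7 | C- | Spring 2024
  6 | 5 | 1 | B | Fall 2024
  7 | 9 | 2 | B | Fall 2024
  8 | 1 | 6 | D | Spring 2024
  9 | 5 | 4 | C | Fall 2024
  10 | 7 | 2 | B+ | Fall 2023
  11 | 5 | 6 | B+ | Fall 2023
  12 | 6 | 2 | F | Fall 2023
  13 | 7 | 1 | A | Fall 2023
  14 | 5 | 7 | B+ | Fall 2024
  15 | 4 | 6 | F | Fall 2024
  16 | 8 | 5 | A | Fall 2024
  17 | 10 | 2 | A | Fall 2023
SELECT name, gpa FROM students ORDER BY gpa ASC LIMIT 4

Execution result:
name | gpa
Bob Jones | 2.59
Peter Jones | 2.93
Carol Jones | 2.99
Kate Davis | 3.05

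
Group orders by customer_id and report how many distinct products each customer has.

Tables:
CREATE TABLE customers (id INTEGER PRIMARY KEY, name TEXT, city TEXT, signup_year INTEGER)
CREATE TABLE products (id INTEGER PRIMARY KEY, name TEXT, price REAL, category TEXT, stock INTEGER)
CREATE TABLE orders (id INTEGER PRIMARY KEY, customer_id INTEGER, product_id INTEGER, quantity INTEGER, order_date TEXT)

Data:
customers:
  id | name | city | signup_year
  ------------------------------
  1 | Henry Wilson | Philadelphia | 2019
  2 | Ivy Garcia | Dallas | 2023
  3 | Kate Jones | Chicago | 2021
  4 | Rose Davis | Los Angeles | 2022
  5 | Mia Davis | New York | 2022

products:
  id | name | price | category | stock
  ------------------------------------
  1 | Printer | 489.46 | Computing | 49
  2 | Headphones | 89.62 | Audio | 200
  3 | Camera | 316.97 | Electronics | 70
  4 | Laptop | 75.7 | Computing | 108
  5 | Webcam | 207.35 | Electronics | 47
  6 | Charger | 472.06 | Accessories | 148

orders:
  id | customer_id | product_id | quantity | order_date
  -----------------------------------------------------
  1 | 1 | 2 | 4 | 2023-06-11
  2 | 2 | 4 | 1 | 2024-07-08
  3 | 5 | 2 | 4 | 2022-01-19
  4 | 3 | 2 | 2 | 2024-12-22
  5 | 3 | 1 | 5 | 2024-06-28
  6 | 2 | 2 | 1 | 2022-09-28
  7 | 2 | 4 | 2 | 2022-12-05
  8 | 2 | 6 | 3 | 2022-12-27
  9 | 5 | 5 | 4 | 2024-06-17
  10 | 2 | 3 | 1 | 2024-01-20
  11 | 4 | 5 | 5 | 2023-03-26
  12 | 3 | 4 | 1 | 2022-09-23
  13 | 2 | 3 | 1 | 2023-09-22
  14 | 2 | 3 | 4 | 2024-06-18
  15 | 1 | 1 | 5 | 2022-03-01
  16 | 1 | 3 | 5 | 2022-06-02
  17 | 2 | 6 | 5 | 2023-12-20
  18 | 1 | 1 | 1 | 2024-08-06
SELECT customer_id, COUNT(DISTINCT product_id) AS distinct_product_count FROM orders GROUP BY customer_id

Execution result:
customer_id | distinct_product_count
1 | 3
2 | 4
3 | 3
4 | 1
5 | 2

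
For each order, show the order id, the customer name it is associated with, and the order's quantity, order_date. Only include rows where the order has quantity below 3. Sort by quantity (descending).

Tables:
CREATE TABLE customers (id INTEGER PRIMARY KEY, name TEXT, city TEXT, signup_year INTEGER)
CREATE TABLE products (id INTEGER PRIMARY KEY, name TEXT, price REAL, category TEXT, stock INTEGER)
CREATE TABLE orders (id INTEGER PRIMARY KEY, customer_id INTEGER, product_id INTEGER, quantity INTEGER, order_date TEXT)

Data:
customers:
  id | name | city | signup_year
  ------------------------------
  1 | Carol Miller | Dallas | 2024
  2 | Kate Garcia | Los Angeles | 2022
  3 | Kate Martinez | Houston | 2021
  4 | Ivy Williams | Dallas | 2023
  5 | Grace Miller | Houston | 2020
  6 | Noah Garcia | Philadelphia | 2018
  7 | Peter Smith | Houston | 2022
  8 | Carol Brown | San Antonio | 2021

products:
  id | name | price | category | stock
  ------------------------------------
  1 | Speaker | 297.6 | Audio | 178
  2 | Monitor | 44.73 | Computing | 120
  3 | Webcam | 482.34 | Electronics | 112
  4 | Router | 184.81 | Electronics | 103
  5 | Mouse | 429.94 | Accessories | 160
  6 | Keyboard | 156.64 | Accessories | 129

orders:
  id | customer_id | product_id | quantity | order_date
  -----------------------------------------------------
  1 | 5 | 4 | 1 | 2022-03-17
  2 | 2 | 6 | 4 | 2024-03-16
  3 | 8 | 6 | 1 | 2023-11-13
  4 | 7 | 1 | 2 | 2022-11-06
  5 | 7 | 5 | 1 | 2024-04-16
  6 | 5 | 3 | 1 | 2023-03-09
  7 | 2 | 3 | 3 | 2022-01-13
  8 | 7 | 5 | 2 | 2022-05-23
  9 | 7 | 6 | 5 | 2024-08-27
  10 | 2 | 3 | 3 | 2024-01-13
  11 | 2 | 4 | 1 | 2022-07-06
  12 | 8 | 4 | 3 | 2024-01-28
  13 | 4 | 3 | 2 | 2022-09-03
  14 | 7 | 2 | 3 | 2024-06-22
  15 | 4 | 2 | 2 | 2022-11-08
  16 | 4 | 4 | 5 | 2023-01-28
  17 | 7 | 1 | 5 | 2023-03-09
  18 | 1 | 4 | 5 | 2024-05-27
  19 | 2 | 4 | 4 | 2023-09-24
SELECT c.id, p.name AS customer, c.quantity, c.order_date FROM orders c JOIN customers p ON c.customer_id = p.id WHERE c.quantity < 3 ORDER BY c.quantity DESC

Execution result:
id | customer | quantity | order_date
4 | Peter Smith | 2 | 2022-11-06
8 | Peter Smith | 2 | 2022-05-23
13 | Ivy Williams | 2 | 2022-09-03
15 | Ivy Williams | 2 | 2022-11-08
1 | Grace Miller | 1 | 2022-03-17
3 | Carol Brown | 1 | 2023-11-13
5 | Peter Smith | 1 | 2024-04-16
6 | Grace Miller | 1 | 2023-03-09
11 | Kate Garcia | 1 | 2022-07-06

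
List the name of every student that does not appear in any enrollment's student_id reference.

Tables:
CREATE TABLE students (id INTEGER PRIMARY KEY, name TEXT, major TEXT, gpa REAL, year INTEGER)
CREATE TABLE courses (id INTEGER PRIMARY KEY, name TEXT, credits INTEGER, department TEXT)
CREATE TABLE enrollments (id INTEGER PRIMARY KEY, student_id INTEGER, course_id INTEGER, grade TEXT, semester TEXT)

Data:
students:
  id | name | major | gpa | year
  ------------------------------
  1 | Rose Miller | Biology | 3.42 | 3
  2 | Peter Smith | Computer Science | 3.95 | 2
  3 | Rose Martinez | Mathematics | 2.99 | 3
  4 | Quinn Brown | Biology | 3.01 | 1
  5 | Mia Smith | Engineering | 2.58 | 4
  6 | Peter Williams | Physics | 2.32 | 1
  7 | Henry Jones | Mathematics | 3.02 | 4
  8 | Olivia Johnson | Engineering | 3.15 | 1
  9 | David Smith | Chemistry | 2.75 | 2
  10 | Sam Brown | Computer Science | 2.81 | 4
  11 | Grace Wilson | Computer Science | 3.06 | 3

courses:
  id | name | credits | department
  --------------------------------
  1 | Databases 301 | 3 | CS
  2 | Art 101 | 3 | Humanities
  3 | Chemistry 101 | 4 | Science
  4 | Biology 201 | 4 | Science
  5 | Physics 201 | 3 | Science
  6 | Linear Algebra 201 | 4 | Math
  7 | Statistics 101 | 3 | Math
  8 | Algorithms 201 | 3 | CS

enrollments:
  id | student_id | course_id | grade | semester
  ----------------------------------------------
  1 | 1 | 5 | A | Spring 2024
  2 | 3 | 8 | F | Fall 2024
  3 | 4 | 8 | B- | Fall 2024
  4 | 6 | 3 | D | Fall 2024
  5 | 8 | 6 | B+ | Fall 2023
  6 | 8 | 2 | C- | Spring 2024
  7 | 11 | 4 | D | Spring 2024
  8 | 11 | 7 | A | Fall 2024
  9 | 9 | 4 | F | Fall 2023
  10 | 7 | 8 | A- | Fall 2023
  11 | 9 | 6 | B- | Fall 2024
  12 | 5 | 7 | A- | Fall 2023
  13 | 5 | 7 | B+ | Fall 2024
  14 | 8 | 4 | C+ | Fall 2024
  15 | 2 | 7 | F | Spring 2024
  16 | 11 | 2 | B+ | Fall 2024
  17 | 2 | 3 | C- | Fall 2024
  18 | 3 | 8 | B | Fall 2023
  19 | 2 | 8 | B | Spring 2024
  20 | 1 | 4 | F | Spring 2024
SELECT p.name FROM students p LEFT JOIN enrollments c ON c.student_id = p.id WHERE c.id IS NULL

Execution result:
Sam Brown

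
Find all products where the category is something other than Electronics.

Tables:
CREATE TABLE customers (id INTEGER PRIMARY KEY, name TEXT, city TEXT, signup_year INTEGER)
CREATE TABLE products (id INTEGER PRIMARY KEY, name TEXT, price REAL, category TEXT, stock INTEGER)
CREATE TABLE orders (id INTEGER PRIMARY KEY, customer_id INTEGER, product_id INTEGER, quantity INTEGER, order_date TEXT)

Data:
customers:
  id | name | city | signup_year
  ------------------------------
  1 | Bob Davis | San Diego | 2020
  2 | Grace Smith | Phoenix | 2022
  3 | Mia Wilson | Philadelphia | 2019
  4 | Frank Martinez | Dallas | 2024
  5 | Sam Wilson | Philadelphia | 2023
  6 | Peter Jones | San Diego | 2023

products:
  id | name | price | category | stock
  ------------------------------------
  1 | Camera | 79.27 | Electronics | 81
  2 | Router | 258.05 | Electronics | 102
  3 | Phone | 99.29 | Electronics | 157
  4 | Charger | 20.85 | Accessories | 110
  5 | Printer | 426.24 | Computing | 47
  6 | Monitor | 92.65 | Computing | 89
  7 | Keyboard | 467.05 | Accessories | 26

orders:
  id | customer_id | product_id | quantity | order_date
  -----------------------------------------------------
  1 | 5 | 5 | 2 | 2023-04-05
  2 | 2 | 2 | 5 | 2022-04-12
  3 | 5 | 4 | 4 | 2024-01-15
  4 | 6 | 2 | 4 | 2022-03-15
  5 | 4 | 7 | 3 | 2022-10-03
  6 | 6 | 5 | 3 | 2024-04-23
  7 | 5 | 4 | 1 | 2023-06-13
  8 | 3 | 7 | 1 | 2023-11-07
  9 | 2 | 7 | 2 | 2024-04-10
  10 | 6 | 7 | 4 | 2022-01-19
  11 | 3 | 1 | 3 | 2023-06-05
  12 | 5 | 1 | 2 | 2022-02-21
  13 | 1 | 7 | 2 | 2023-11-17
SELECT name, category FROM products WHERE category <> 'Electronics'

Execution result:
name | category
Charger | Accessories
Printer | Computing
Monitor | Computing
Keyboard | Accessories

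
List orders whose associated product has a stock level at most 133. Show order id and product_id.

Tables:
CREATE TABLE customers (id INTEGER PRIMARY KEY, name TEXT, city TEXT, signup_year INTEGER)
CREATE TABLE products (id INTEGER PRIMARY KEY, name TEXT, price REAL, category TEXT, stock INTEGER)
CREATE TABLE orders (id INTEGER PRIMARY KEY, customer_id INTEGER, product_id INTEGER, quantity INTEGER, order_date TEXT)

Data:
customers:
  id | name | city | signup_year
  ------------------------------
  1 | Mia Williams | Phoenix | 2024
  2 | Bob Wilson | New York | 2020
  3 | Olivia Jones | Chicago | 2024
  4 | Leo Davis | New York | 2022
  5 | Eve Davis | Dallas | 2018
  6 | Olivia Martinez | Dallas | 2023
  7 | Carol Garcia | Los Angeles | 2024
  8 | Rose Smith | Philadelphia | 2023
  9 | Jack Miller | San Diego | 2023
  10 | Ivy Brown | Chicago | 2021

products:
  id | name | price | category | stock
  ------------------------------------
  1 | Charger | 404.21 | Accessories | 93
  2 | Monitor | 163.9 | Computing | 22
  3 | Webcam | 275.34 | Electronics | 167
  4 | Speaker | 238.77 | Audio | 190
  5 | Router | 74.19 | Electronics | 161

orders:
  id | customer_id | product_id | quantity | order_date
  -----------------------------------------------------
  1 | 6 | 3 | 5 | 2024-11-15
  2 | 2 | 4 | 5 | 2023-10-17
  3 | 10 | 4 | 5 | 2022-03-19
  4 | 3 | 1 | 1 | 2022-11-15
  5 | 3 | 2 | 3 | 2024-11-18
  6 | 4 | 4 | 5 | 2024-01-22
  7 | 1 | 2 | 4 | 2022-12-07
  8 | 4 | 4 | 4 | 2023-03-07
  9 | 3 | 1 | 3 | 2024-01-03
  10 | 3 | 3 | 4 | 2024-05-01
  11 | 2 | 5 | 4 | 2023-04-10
SELECT id, product_id FROM orders WHERE product_id IN (SELECT id FROM products WHERE stock <= 133)

Execution result:
id | product_id
4 | 1
5 | 2
7 | 2
9 | 1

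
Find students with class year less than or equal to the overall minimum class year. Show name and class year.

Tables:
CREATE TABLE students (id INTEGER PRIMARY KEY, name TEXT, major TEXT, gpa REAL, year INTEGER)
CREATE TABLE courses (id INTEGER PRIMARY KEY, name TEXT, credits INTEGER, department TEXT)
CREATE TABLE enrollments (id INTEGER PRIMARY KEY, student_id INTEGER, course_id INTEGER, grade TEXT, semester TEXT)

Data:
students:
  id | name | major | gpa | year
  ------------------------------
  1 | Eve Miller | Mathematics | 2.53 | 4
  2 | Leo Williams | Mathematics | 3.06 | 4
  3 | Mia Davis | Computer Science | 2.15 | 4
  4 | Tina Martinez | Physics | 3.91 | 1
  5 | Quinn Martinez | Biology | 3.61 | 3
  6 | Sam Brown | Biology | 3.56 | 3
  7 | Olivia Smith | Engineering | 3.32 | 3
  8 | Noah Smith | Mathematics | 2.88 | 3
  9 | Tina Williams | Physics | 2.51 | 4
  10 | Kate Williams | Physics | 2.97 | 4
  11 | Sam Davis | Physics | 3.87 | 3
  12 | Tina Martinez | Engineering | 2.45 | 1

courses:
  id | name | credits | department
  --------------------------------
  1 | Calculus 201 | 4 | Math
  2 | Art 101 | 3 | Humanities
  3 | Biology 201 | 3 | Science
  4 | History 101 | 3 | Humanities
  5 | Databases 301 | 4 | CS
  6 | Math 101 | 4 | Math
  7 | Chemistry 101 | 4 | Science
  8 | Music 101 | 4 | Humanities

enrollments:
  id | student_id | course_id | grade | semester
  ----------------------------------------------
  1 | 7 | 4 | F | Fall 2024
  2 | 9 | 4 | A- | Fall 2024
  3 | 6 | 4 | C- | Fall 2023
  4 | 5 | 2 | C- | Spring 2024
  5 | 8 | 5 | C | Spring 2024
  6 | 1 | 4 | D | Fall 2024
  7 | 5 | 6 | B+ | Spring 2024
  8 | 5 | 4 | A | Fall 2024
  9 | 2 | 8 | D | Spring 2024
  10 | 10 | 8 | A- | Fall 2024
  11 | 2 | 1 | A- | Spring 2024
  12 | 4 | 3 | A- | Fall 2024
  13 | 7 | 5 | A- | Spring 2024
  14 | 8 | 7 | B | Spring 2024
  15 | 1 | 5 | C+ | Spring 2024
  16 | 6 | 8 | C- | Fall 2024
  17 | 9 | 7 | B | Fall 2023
SELECT name, year FROM students WHERE year <= (SELECT MIN(year) FROM students)

Execution result:
name | year
Tina Martinez | 1
Tina Martinez | 1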